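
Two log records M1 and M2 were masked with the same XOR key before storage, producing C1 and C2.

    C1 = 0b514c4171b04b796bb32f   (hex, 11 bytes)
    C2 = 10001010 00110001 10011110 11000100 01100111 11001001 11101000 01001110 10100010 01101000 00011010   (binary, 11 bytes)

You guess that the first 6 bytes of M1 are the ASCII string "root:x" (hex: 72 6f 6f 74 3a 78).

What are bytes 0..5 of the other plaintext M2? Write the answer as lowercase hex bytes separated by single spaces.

First, C1 ⊕ C2 = (M1 ⊕ K) ⊕ (M2 ⊕ K) = M1 ⊕ M2, so the key drops out. Then M2 = (M1 ⊕ M2) ⊕ M1 over the first 6 bytes.
byte 0: (0b ⊕ 8a) ⊕ 72 = 81 ⊕ 72 = f3
byte 1: (51 ⊕ 31) ⊕ 6f = 60 ⊕ 6f = 0f
byte 2: (4c ⊕ 9e) ⊕ 6f = d2 ⊕ 6f = bd
byte 3: (41 ⊕ c4) ⊕ 74 = 85 ⊕ 74 = f1
byte 4: (71 ⊕ 67) ⊕ 3a = 16 ⊕ 3a = 2c
byte 5: (b0 ⊕ c9) ⊕ 78 = 79 ⊕ 78 = 01

f3 0f bd f1 2c 01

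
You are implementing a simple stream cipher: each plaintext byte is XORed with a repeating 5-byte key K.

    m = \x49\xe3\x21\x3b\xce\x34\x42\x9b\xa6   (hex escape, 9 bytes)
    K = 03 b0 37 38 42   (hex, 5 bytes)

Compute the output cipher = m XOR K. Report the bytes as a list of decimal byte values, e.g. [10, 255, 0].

The 5-byte key repeats, so the effective keystream is 03 b0 37 38 42 03 b0 37 38.
byte 0: 49 XOR 03 = 4a
byte 1: e3 XOR b0 = 53
byte 2: 21 XOR 37 = 16
byte 3: 3b XOR 38 = 03
byte 4: ce XOR 42 = 8c
byte 5: 34 XOR 03 = 37
byte 6: 42 XOR b0 = f2
byte 7: 9b XOR 37 = ac
byte 8: a6 XOR 38 = 9e

[74, 83, 22, 3, 140, 55, 242, 172, 158]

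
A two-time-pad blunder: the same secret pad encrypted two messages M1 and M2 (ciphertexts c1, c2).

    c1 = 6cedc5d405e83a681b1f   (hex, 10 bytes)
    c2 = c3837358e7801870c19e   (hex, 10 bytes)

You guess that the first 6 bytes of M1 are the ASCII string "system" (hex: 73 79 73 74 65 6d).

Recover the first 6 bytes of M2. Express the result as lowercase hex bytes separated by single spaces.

First, c1 ⊕ c2 = (M1 ⊕ K) ⊕ (M2 ⊕ K) = M1 ⊕ M2, so the key drops out. Then M2 = (M1 ⊕ M2) ⊕ M1 over the first 6 bytes.
byte 0: (6c ^ c3) ^ 73 = af ^ 73 = dc
byte 1: (ed ^ 83) ^ 79 = 6e ^ 79 = 17
byte 2: (c5 ^ 73) ^ 73 = b6 ^ 73 = c5
byte 3: (d4 ^ 58) ^ 74 = 8c ^ 74 = f8
byte 4: (05 ^ e7) ^ 65 = e2 ^ 65 = 87
byte 5: (e8 ^ 80) ^ 6d = 68 ^ 6d = 05

dc 17 c5 f8 87 05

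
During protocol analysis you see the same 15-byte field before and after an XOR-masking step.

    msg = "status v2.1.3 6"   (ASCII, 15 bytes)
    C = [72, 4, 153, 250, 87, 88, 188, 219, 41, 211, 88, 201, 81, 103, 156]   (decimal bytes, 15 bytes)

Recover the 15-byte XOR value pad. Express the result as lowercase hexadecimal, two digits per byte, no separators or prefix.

Since C = msg ⊕ pad, XORing both sides with msg gives pad = msg ⊕ C.
01110011 ⊕ 01001000 = 00111011
01110100 ⊕ 00000100 = 01110000
01100001 ⊕ 10011001 = 11111000
01110100 ⊕ 11111010 = 10001110
01110101 ⊕ 01010111 = 00100010
01110011 ⊕ 01011000 = 00101011
00100000 ⊕ 10111100 = 10011100
01110110 ⊕ 11011011 = 10101101
00110010 ⊕ 00101001 = 00011011
00101110 ⊕ 11010011 = 11111101
00110001 ⊕ 01011000 = 01101001
00101110 ⊕ 11001001 = 11100111
00110011 ⊕ 01010001 = 01100010
00100000 ⊕ 01100111 = 01000111
00110110 ⊕ 10011100 = 10101010

3b70f88e222b9cad1bfd69e76247aa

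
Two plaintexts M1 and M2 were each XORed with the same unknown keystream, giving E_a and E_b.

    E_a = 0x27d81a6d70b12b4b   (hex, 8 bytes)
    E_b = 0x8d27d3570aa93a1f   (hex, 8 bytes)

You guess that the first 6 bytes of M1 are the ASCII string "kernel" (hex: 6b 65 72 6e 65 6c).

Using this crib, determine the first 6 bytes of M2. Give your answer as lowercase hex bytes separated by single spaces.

First, E_a ⊕ E_b = (M1 ⊕ K) ⊕ (M2 ⊕ K) = M1 ⊕ M2, so the key drops out. Then M2 = (M1 ⊕ M2) ⊕ M1 over the first 6 bytes.
byte 0: (27 xor 8d) xor 6b = aa xor 6b = c1
byte 1: (d8 xor 27) xor 65 = ff xor 65 = 9a
byte 2: (1a xor d3) xor 72 = c9 xor 72 = bb
byte 3: (6d xor 57) xor 6e = 3a xor 6e = 54
byte 4: (70 xor 0a) xor 65 = 7a xor 65 = 1f
byte 5: (b1 xor a9) xor 6c = 18 xor 6c = 74

c1 9a bb 54 1f 74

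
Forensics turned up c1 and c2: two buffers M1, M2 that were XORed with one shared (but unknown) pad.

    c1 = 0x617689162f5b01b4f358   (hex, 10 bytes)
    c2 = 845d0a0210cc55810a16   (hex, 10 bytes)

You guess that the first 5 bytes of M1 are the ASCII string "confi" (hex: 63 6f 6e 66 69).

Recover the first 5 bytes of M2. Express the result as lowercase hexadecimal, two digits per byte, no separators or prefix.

8644ed7256

First, c1 ⊕ c2 = (M1 ⊕ K) ⊕ (M2 ⊕ K) = M1 ⊕ M2, so the key drops out. Then M2 = (M1 ⊕ M2) ⊕ M1 over the first 5 bytes.
byte 0: (61 xor 84) xor 63 = e5 xor 63 = 86
byte 1: (76 xor 5d) xor 6f = 2b xor 6f = 44
byte 2: (89 xor 0a) xor 6e = 83 xor 6e = ed
byte 3: (16 xor 02) xor 66 = 14 xor 66 = 72
byte 4: (2f xor 10) xor 69 = 3f xor 69 = 56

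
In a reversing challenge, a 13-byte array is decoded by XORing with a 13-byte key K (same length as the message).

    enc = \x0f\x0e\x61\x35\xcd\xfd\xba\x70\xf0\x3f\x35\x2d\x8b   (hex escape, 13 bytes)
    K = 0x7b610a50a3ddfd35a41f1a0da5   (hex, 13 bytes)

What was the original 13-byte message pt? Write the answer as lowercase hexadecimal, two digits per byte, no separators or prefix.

byte 0: 0f xor 7b = 74
byte 1: 0e xor 61 = 6f
byte 2: 61 xor 0a = 6b
byte 3: 35 xor 50 = 65
byte 4: cd xor a3 = 6e
byte 5: fd xor dd = 20
byte 6: ba xor fd = 47
byte 7: 70 xor 35 = 45
byte 8: f0 xor a4 = 54
byte 9: 3f xor 1f = 20
byte 10: 35 xor 1a = 2f
byte 11: 2d xor 0d = 20
byte 12: 8b xor a5 = 2e

746f6b656e20474554202f202e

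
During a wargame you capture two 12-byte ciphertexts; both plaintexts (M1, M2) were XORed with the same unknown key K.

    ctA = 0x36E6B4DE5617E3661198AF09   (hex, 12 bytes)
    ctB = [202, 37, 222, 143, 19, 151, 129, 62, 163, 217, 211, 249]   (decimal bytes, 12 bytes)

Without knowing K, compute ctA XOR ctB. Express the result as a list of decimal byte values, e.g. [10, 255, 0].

ctA ⊕ ctB = (M1 ⊕ K) ⊕ (M2 ⊕ K) = M1 ⊕ M2 — the shared key cancels under XOR.
36 ⊕ ca = fc
e6 ⊕ 25 = c3
b4 ⊕ de = 6a
de ⊕ 8f = 51
56 ⊕ 13 = 45
17 ⊕ 97 = 80
e3 ⊕ 81 = 62
66 ⊕ 3e = 58
11 ⊕ a3 = b2
98 ⊕ d9 = 41
af ⊕ d3 = 7c
09 ⊕ f9 = f0

[252, 195, 106, 81, 69, 128, 98, 88, 178, 65, 124, 240]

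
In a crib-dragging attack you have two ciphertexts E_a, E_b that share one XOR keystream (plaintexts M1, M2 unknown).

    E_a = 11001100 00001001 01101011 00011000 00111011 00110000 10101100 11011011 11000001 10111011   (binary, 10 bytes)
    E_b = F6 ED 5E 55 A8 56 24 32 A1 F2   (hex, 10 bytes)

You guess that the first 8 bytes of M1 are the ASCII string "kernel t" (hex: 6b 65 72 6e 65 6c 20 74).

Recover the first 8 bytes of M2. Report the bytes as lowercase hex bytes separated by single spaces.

First, E_a ⊕ E_b = (M1 ⊕ K) ⊕ (M2 ⊕ K) = M1 ⊕ M2, so the key drops out. Then M2 = (M1 ⊕ M2) ⊕ M1 over the first 8 bytes.
byte 0: (cc xor f6) xor 6b = 3a xor 6b = 51
byte 1: (09 xor ed) xor 65 = e4 xor 65 = 81
byte 2: (6b xor 5e) xor 72 = 35 xor 72 = 47
byte 3: (18 xor 55) xor 6e = 4d xor 6e = 23
byte 4: (3b xor a8) xor 65 = 93 xor 65 = f6
byte 5: (30 xor 56) xor 6c = 66 xor 6c = 0a
byte 6: (ac xor 24) xor 20 = 88 xor 20 = a8
byte 7: (db xor 32) xor 74 = e9 xor 74 = 9d

51 81 47 23 f6 0a a8 9d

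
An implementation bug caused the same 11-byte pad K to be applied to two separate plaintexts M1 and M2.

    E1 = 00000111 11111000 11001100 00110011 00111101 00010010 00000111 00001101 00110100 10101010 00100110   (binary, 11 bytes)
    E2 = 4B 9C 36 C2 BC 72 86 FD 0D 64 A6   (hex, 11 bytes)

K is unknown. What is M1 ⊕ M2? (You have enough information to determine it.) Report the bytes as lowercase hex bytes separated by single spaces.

E1 ⊕ E2 = (M1 ⊕ K) ⊕ (M2 ⊕ K) = M1 ⊕ M2 — the shared key cancels under XOR.
07 ^ 4b = 4c
f8 ^ 9c = 64
cc ^ 36 = fa
33 ^ c2 = f1
3d ^ bc = 81
12 ^ 72 = 60
07 ^ 86 = 81
0d ^ fd = f0
34 ^ 0d = 39
aa ^ 64 = ce
26 ^ a6 = 80

4c 64 fa f1 81 60 81 f0 39 ce 80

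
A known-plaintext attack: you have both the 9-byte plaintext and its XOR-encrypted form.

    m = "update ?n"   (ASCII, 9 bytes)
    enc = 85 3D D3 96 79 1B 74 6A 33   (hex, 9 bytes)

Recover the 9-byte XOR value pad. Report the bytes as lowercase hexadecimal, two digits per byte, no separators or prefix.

Since enc = m ⊕ pad, XORing both sides with m gives pad = m ⊕ enc.
117 ^ 133 = 240
112 ^  61 =  77
100 ^ 211 = 183
 97 ^ 150 = 247
116 ^ 121 =  13
101 ^  27 = 126
 32 ^ 116 =  84
 63 ^ 106 =  85
110 ^  51 =  93

f04db7f70d7e54555d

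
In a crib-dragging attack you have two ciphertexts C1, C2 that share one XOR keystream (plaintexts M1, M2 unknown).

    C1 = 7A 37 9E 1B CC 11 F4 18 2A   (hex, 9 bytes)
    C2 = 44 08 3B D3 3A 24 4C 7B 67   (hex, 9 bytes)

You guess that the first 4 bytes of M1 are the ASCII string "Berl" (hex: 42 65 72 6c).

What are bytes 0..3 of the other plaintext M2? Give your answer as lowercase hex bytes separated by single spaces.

7c 5a d7 a4

First, C1 ⊕ C2 = (M1 ⊕ K) ⊕ (M2 ⊕ K) = M1 ⊕ M2, so the key drops out. Then M2 = (M1 ⊕ M2) ⊕ M1 over the first 4 bytes.
byte 0: (7a ⊕ 44) ⊕ 42 = 3e ⊕ 42 = 7c
byte 1: (37 ⊕ 08) ⊕ 65 = 3f ⊕ 65 = 5a
byte 2: (9e ⊕ 3b) ⊕ 72 = a5 ⊕ 72 = d7
byte 3: (1b ⊕ d3) ⊕ 6c = c8 ⊕ 6c = a4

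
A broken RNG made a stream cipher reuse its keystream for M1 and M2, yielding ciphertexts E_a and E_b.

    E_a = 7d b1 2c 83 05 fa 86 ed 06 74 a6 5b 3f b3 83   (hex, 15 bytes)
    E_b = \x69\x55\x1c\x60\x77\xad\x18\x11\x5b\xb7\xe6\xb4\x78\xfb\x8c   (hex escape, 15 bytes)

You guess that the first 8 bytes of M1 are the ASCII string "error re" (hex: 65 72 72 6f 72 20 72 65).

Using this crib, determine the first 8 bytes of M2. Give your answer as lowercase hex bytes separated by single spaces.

71 96 42 8c 00 77 ec 99

First, E_a ⊕ E_b = (M1 ⊕ K) ⊕ (M2 ⊕ K) = M1 ⊕ M2, so the key drops out. Then M2 = (M1 ⊕ M2) ⊕ M1 over the first 8 bytes.
byte 0: (7d xor 69) xor 65 = 14 xor 65 = 71
byte 1: (b1 xor 55) xor 72 = e4 xor 72 = 96
byte 2: (2c xor 1c) xor 72 = 30 xor 72 = 42
byte 3: (83 xor 60) xor 6f = e3 xor 6f = 8c
byte 4: (05 xor 77) xor 72 = 72 xor 72 = 00
byte 5: (fa xor ad) xor 20 = 57 xor 20 = 77
byte 6: (86 xor 18) xor 72 = 9e xor 72 = ec
byte 7: (ed xor 11) xor 65 = fc xor 65 = 99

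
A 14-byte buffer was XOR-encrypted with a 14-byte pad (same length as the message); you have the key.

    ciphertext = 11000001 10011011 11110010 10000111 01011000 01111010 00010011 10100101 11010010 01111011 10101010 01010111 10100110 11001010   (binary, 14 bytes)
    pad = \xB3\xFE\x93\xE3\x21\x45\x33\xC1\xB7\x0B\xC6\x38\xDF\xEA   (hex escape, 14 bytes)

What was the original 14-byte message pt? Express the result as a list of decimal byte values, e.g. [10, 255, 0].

[114, 101, 97, 100, 121, 63, 32, 100, 101, 112, 108, 111, 121, 32]

c1 ⊕ b3 = 72
9b ⊕ fe = 65
f2 ⊕ 93 = 61
87 ⊕ e3 = 64
58 ⊕ 21 = 79
7a ⊕ 45 = 3f
13 ⊕ 33 = 20
a5 ⊕ c1 = 64
d2 ⊕ b7 = 65
7b ⊕ 0b = 70
aa ⊕ c6 = 6c
57 ⊕ 38 = 6f
a6 ⊕ df = 79
ca ⊕ ea = 20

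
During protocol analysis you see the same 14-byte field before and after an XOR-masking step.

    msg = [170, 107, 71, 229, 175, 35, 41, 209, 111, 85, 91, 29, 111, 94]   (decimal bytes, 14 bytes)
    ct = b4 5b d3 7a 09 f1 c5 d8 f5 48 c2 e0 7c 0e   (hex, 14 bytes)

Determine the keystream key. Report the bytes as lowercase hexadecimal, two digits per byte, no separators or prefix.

1e30949fa6d2ec099a1d99fd1350

Since ct = msg ⊕ key, XORing both sides with msg gives key = msg ⊕ ct.
aa ^ b4 = 1e
6b ^ 5b = 30
47 ^ d3 = 94
e5 ^ 7a = 9f
af ^ 09 = a6
23 ^ f1 = d2
29 ^ c5 = ec
d1 ^ d8 = 09
6f ^ f5 = 9a
55 ^ 48 = 1d
5b ^ c2 = 99
1d ^ e0 = fd
6f ^ 7c = 13
5e ^ 0e = 50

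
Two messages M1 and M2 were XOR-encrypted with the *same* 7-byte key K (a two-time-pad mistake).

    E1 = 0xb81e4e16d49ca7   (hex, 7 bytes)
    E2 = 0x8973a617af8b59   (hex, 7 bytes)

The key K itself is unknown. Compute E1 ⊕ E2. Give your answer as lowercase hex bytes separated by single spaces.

E1 ⊕ E2 = (M1 ⊕ K) ⊕ (M2 ⊕ K) = M1 ⊕ M2 — the shared key cancels under XOR.
byte 0: b8 xor 89 = 31
byte 1: 1e xor 73 = 6d
byte 2: 4e xor a6 = e8
byte 3: 16 xor 17 = 01
byte 4: d4 xor af = 7b
byte 5: 9c xor 8b = 17
byte 6: a7 xor 59 = fe

31 6d e8 01 7b 17 fe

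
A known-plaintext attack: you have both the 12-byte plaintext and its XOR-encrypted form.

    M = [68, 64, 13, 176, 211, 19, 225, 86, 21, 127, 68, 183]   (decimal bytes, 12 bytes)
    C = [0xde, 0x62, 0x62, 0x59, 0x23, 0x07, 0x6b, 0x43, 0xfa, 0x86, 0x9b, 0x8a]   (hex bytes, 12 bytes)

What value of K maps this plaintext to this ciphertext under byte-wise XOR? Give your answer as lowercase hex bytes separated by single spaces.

Since C = M ⊕ K, XORing both sides with M gives K = M ⊕ C.
 68 ⊕ 222 = 154
 64 ⊕  98 =  34
 13 ⊕  98 = 111
176 ⊕  89 = 233
211 ⊕  35 = 240
 19 ⊕   7 =  20
225 ⊕ 107 = 138
 86 ⊕  67 =  21
 21 ⊕ 250 = 239
127 ⊕ 134 = 249
 68 ⊕ 155 = 223
183 ⊕ 138 =  61

9a 22 6f e9 f0 14 8a 15 ef f9 df 3d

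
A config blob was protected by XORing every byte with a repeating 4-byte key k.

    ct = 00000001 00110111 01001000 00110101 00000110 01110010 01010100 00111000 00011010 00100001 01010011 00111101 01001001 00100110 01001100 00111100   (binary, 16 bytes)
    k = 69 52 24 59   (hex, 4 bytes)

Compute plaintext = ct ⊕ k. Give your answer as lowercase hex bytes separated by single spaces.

The 4-byte key repeats, so the effective keystream is 69 52 24 59 69 52 24 59 69 52 24 59 69 52 24 59.
byte 0: 01 ^ 69 = 68
byte 1: 37 ^ 52 = 65
byte 2: 48 ^ 24 = 6c
byte 3: 35 ^ 59 = 6c
byte 4: 06 ^ 69 = 6f
byte 5: 72 ^ 52 = 20
byte 6: 54 ^ 24 = 70
byte 7: 38 ^ 59 = 61
byte 8: 1a ^ 69 = 73
byte 9: 21 ^ 52 = 73
byte 10: 53 ^ 24 = 77
byte 11: 3d ^ 59 = 64
byte 12: 49 ^ 69 = 20
byte 13: 26 ^ 52 = 74
byte 14: 4c ^ 24 = 68
byte 15: 3c ^ 59 = 65

68 65 6c 6c 6f 20 70 61 73 73 77 64 20 74 68 65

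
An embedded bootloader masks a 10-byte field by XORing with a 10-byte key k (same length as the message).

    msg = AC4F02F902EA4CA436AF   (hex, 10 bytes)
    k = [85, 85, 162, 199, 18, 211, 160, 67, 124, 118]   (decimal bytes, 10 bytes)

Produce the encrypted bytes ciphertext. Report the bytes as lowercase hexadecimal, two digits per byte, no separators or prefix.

ac xor 55 = f9
4f xor 55 = 1a
02 xor a2 = a0
f9 xor c7 = 3e
02 xor 12 = 10
ea xor d3 = 39
4c xor a0 = ec
a4 xor 43 = e7
36 xor 7c = 4a
af xor 76 = d9

f91aa03e1039ece74ad9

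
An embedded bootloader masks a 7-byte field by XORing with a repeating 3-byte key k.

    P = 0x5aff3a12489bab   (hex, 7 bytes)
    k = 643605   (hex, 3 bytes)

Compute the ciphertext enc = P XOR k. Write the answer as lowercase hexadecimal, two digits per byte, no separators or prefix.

3ec93f767e9ecf

The 3-byte key repeats, so the effective keystream is 64 36 05 64 36 05 64.
byte 0: 5a xor 64 = 3e
byte 1: ff xor 36 = c9
byte 2: 3a xor 05 = 3f
byte 3: 12 xor 64 = 76
byte 4: 48 xor 36 = 7e
byte 5: 9b xor 05 = 9e
byte 6: ab xor 64 = cf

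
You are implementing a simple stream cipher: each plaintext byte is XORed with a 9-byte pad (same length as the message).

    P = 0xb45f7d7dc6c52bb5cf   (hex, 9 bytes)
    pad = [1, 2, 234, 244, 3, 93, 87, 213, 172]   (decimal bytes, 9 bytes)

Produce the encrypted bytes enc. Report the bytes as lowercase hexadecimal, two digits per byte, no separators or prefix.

b55d9789c5987c6063

b4 xor 01 = b5
5f xor 02 = 5d
7d xor ea = 97
7d xor f4 = 89
c6 xor 03 = c5
c5 xor 5d = 98
2b xor 57 = 7c
b5 xor d5 = 60
cf xor ac = 63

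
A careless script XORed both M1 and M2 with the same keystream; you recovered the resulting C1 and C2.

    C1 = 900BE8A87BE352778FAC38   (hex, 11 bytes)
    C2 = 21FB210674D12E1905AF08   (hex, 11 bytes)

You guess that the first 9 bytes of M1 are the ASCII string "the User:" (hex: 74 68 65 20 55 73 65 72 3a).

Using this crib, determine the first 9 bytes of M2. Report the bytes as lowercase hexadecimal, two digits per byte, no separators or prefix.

First, C1 ⊕ C2 = (M1 ⊕ K) ⊕ (M2 ⊕ K) = M1 ⊕ M2, so the key drops out. Then M2 = (M1 ⊕ M2) ⊕ M1 over the first 9 bytes.
byte 0: (90 xor 21) xor 74 = b1 xor 74 = c5
byte 1: (0b xor fb) xor 68 = f0 xor 68 = 98
byte 2: (e8 xor 21) xor 65 = c9 xor 65 = ac
byte 3: (a8 xor 06) xor 20 = ae xor 20 = 8e
byte 4: (7b xor 74) xor 55 = 0f xor 55 = 5a
byte 5: (e3 xor d1) xor 73 = 32 xor 73 = 41
byte 6: (52 xor 2e) xor 65 = 7c xor 65 = 19
byte 7: (77 xor 19) xor 72 = 6e xor 72 = 1c
byte 8: (8f xor 05) xor 3a = 8a xor 3a = b0

c598ac8e5a41191cb0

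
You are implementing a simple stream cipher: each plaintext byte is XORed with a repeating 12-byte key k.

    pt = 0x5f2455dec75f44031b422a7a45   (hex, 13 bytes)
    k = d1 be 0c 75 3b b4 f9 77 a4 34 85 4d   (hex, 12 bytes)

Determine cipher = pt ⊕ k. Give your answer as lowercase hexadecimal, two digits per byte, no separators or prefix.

The 12-byte key repeats, so the effective keystream is d1 be 0c 75 3b b4 f9 77 a4 34 85 4d d1.
byte 0:  95 XOR 209 = 142
byte 1:  36 XOR 190 = 154
byte 2:  85 XOR  12 =  89
byte 3: 222 XOR 117 = 171
byte 4: 199 XOR  59 = 252
byte 5:  95 XOR 180 = 235
byte 6:  68 XOR 249 = 189
byte 7:   3 XOR 119 = 116
byte 8:  27 XOR 164 = 191
byte 9:  66 XOR  52 = 118
byte 10:  42 XOR 133 = 175
byte 11: 122 XOR  77 =  55
byte 12:  69 XOR 209 = 148

8e9a59abfcebbd74bf76af3794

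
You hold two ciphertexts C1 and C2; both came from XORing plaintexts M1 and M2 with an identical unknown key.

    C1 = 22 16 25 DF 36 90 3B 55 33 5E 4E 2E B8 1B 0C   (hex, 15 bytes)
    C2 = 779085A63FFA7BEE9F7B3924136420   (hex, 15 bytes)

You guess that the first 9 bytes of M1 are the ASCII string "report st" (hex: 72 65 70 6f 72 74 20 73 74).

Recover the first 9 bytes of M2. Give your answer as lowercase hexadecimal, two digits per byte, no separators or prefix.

First, C1 ⊕ C2 = (M1 ⊕ K) ⊕ (M2 ⊕ K) = M1 ⊕ M2, so the key drops out. Then M2 = (M1 ⊕ M2) ⊕ M1 over the first 9 bytes.
byte 0: (22 XOR 77) XOR 72 = 55 XOR 72 = 27
byte 1: (16 XOR 90) XOR 65 = 86 XOR 65 = e3
byte 2: (25 XOR 85) XOR 70 = a0 XOR 70 = d0
byte 3: (df XOR a6) XOR 6f = 79 XOR 6f = 16
byte 4: (36 XOR 3f) XOR 72 = 09 XOR 72 = 7b
byte 5: (90 XOR fa) XOR 74 = 6a XOR 74 = 1e
byte 6: (3b XOR 7b) XOR 20 = 40 XOR 20 = 60
byte 7: (55 XOR ee) XOR 73 = bb XOR 73 = c8
byte 8: (33 XOR 9f) XOR 74 = ac XOR 74 = d8

27e3d0167b1e60c8d8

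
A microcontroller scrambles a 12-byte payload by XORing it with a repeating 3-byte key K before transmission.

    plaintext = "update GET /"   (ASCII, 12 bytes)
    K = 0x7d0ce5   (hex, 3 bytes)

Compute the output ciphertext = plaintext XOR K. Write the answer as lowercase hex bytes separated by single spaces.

08 7c 81 1c 78 80 5d 4b a0 29 2c ca

The 3-byte key repeats, so the effective keystream is 7d 0c e5 7d 0c e5 7d 0c e5 7d 0c e5.
byte 0: 117 xor 125 =   8
byte 1: 112 xor  12 = 124
byte 2: 100 xor 229 = 129
byte 3:  97 xor 125 =  28
byte 4: 116 xor  12 = 120
byte 5: 101 xor 229 = 128
byte 6:  32 xor 125 =  93
byte 7:  71 xor  12 =  75
byte 8:  69 xor 229 = 160
byte 9:  84 xor 125 =  41
byte 10:  32 xor  12 =  44
byte 11:  47 xor 229 = 202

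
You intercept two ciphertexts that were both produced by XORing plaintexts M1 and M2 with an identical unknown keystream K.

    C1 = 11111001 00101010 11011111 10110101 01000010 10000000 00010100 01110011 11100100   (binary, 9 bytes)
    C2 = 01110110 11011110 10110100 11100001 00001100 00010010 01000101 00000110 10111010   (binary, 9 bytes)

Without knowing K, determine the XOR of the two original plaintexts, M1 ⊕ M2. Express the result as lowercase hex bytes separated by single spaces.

8f f4 6b 54 4e 92 51 75 5e

C1 ⊕ C2 = (M1 ⊕ K) ⊕ (M2 ⊕ K) = M1 ⊕ M2 — the shared key cancels under XOR.
byte 0: f9 ^ 76 = 8f
byte 1: 2a ^ de = f4
byte 2: df ^ b4 = 6b
byte 3: b5 ^ e1 = 54
byte 4: 42 ^ 0c = 4e
byte 5: 80 ^ 12 = 92
byte 6: 14 ^ 45 = 51
byte 7: 73 ^ 06 = 75
byte 8: e4 ^ ba = 5e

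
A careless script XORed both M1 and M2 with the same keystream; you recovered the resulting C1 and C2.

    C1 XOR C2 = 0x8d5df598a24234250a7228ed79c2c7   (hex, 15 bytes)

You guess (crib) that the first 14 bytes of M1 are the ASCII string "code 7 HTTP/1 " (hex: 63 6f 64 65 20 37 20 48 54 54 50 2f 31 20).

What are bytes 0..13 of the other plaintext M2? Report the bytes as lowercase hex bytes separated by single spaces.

ee 32 91 fd 82 75 14 6d 5e 26 78 c2 48 e2

Since C1 ⊕ C2 = M1 ⊕ M2, XORing with the guessed M1 bytes yields the corresponding M2 bytes: M2 = (C1 ⊕ C2) ⊕ M1.
8d ⊕ 63 = ee
5d ⊕ 6f = 32
f5 ⊕ 64 = 91
98 ⊕ 65 = fd
a2 ⊕ 20 = 82
42 ⊕ 37 = 75
34 ⊕ 20 = 14
25 ⊕ 48 = 6d
0a ⊕ 54 = 5e
72 ⊕ 54 = 26
28 ⊕ 50 = 78
ed ⊕ 2f = c2
79 ⊕ 31 = 48
c2 ⊕ 20 = e2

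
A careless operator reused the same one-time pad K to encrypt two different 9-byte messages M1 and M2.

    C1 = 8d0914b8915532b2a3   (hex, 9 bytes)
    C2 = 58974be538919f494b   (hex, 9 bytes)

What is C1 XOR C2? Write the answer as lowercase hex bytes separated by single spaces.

C1 ⊕ C2 = (M1 ⊕ K) ⊕ (M2 ⊕ K) = M1 ⊕ M2 — the shared key cancels under XOR.
8d XOR 58 = d5
09 XOR 97 = 9e
14 XOR 4b = 5f
b8 XOR e5 = 5d
91 XOR 38 = a9
55 XOR 91 = c4
32 XOR 9f = ad
b2 XOR 49 = fb
a3 XOR 4b = e8

d5 9e 5f 5d a9 c4 ad fb e8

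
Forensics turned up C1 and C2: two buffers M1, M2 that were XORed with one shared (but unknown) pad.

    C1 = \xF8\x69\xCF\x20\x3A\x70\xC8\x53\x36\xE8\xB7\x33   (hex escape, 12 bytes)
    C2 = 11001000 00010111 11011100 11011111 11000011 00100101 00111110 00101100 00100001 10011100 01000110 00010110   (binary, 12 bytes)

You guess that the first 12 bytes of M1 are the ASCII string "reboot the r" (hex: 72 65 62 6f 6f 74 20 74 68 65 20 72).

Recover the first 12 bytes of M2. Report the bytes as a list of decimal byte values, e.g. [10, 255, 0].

[66, 27, 113, 144, 150, 33, 214, 11, 127, 17, 209, 87]

First, C1 ⊕ C2 = (M1 ⊕ K) ⊕ (M2 ⊕ K) = M1 ⊕ M2, so the key drops out. Then M2 = (M1 ⊕ M2) ⊕ M1 over the first 12 bytes.
byte 0: (f8 xor c8) xor 72 = 30 xor 72 = 42
byte 1: (69 xor 17) xor 65 = 7e xor 65 = 1b
byte 2: (cf xor dc) xor 62 = 13 xor 62 = 71
byte 3: (20 xor df) xor 6f = ff xor 6f = 90
byte 4: (3a xor c3) xor 6f = f9 xor 6f = 96
byte 5: (70 xor 25) xor 74 = 55 xor 74 = 21
byte 6: (c8 xor 3e) xor 20 = f6 xor 20 = d6
byte 7: (53 xor 2c) xor 74 = 7f xor 74 = 0b
byte 8: (36 xor 21) xor 68 = 17 xor 68 = 7f
byte 9: (e8 xor 9c) xor 65 = 74 xor 65 = 11
byte 10: (b7 xor 46) xor 20 = f1 xor 20 = d1
byte 11: (33 xor 16) xor 72 = 25 xor 72 = 57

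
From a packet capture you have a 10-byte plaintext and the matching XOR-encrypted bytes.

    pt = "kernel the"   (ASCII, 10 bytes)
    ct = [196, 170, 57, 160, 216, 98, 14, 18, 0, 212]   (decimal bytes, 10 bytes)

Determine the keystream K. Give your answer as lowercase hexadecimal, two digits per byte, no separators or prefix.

afcf4bcebd0e2e6668b1

Since ct = pt ⊕ K, XORing both sides with pt gives K = pt ⊕ ct.
6b ^ c4 = af
65 ^ aa = cf
72 ^ 39 = 4b
6e ^ a0 = ce
65 ^ d8 = bd
6c ^ 62 = 0e
20 ^ 0e = 2e
74 ^ 12 = 66
68 ^ 00 = 68
65 ^ d4 = b1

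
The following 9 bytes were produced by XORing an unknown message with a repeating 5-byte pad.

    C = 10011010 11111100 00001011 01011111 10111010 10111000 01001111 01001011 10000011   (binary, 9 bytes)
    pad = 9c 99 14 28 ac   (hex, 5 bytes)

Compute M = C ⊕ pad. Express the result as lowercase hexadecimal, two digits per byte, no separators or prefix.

06651f771624d65fab

The 5-byte key repeats, so the effective keystream is 9c 99 14 28 ac 9c 99 14 28.
byte 0: 10011010 ⊕ 10011100 = 00000110
byte 1: 11111100 ⊕ 10011001 = 01100101
byte 2: 00001011 ⊕ 00010100 = 00011111
byte 3: 01011111 ⊕ 00101000 = 01110111
byte 4: 10111010 ⊕ 10101100 = 00010110
byte 5: 10111000 ⊕ 10011100 = 00100100
byte 6: 01001111 ⊕ 10011001 = 11010110
byte 7: 01001011 ⊕ 00010100 = 01011111
byte 8: 10000011 ⊕ 00101000 = 10101011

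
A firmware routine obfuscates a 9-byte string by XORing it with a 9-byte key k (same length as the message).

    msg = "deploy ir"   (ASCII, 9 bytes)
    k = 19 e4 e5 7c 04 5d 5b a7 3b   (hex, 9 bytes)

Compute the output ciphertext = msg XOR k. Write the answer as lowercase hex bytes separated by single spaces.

7d 81 95 10 6b 24 7b ce 49

XOR is its own inverse, so applying the key byte-wise gives the result directly.
64 ⊕ 19 = 7d
65 ⊕ e4 = 81
70 ⊕ e5 = 95
6c ⊕ 7c = 10
6f ⊕ 04 = 6b
79 ⊕ 5d = 24
20 ⊕ 5b = 7b
69 ⊕ a7 = ce
72 ⊕ 3b = 49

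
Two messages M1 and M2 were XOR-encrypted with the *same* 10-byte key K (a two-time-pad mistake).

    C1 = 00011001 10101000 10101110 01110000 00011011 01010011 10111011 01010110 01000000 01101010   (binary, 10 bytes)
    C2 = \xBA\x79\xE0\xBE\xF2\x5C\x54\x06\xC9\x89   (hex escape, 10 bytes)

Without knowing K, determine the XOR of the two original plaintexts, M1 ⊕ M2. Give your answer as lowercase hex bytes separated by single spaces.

a3 d1 4e ce e9 0f ef 50 89 e3

C1 ⊕ C2 = (M1 ⊕ K) ⊕ (M2 ⊕ K) = M1 ⊕ M2 — the shared key cancels under XOR.
19 XOR ba = a3
a8 XOR 79 = d1
ae XOR e0 = 4e
70 XOR be = ce
1b XOR f2 = e9
53 XOR 5c = 0f
bb XOR 54 = ef
56 XOR 06 = 50
40 XOR c9 = 89
6a XOR 89 = e3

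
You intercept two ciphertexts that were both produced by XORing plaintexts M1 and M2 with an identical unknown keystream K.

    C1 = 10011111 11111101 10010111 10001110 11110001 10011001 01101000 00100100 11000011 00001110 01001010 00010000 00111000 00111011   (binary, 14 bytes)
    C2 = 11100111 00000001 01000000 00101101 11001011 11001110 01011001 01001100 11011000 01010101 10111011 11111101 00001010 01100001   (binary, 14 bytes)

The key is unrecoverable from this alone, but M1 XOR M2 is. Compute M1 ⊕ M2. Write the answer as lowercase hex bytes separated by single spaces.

78 fc d7 a3 3a 57 31 68 1b 5b f1 ed 32 5a

C1 ⊕ C2 = (M1 ⊕ K) ⊕ (M2 ⊕ K) = M1 ⊕ M2 — the shared key cancels under XOR.
byte 0: 9f ^ e7 = 78
byte 1: fd ^ 01 = fc
byte 2: 97 ^ 40 = d7
byte 3: 8e ^ 2d = a3
byte 4: f1 ^ cb = 3a
byte 5: 99 ^ ce = 57
byte 6: 68 ^ 59 = 31
byte 7: 24 ^ 4c = 68
byte 8: c3 ^ d8 = 1b
byte 9: 0e ^ 55 = 5b
byte 10: 4a ^ bb = f1
byte 11: 10 ^ fd = ed
byte 12: 38 ^ 0a = 32
byte 13: 3b ^ 61 = 5a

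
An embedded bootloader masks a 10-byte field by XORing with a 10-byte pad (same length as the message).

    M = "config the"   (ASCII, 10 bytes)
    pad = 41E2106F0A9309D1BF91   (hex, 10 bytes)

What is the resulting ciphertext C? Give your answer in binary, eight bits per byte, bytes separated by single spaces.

00100010 10001101 01111110 00001001 01100011 11110100 00101001 10100101 11010111 11110100

XOR is its own inverse, so applying the key byte-wise gives the result directly.
01100011 xor 01000001 = 00100010
01101111 xor 11100010 = 10001101
01101110 xor 00010000 = 01111110
01100110 xor 01101111 = 00001001
01101001 xor 00001010 = 01100011
01100111 xor 10010011 = 11110100
00100000 xor 00001001 = 00101001
01110100 xor 11010001 = 10100101
01101000 xor 10111111 = 11010111
01100101 xor 10010001 = 11110100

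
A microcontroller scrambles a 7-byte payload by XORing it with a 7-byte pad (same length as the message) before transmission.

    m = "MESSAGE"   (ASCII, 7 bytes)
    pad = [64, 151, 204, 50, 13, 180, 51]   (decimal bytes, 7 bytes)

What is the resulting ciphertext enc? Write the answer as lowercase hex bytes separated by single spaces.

0d d2 9f 61 4c f3 76

XOR is its own inverse, so applying the key byte-wise gives the result directly.
byte 0: 4d XOR 40 = 0d
byte 1: 45 XOR 97 = d2
byte 2: 53 XOR cc = 9f
byte 3: 53 XOR 32 = 61
byte 4: 41 XOR 0d = 4c
byte 5: 47 XOR b4 = f3
byte 6: 45 XOR 33 = 76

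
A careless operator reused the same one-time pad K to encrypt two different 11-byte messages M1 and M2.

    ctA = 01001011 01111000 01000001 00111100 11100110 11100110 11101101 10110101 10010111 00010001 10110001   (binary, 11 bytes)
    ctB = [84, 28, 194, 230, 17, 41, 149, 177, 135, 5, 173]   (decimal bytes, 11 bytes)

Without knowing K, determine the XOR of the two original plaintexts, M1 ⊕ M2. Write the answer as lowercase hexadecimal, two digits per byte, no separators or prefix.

ctA ⊕ ctB = (M1 ⊕ K) ⊕ (M2 ⊕ K) = M1 ⊕ M2 — the shared key cancels under XOR.
byte 0:  75 xor  84 =  31
byte 1: 120 xor  28 = 100
byte 2:  65 xor 194 = 131
byte 3:  60 xor 230 = 218
byte 4: 230 xor  17 = 247
byte 5: 230 xor  41 = 207
byte 6: 237 xor 149 = 120
byte 7: 181 xor 177 =   4
byte 8: 151 xor 135 =  16
byte 9:  17 xor   5 =  20
byte 10: 177 xor 173 =  28

1f6483daf7cf780410141c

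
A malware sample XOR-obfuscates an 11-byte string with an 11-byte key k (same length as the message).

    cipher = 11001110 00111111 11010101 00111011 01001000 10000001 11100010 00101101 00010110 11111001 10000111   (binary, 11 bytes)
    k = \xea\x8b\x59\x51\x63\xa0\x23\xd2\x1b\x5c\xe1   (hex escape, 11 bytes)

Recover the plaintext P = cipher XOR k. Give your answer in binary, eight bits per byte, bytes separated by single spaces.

00100100 10110100 10001100 01101010 00101011 00100001 11000001 11111111 00001101 10100101 01100110

XOR is its own inverse, so applying the key byte-wise gives the result directly.
ce ⊕ ea = 24
3f ⊕ 8b = b4
d5 ⊕ 59 = 8c
3b ⊕ 51 = 6a
48 ⊕ 63 = 2b
81 ⊕ a0 = 21
e2 ⊕ 23 = c1
2d ⊕ d2 = ff
16 ⊕ 1b = 0d
f9 ⊕ 5c = a5
87 ⊕ e1 = 66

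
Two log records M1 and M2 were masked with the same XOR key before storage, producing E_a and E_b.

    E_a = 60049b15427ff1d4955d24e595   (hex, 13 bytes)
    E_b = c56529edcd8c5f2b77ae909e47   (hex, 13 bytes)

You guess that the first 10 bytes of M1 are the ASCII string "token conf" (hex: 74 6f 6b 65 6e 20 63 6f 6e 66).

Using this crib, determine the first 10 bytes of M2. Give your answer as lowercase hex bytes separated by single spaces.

First, E_a ⊕ E_b = (M1 ⊕ K) ⊕ (M2 ⊕ K) = M1 ⊕ M2, so the key drops out. Then M2 = (M1 ⊕ M2) ⊕ M1 over the first 10 bytes.
byte 0: (60 ^ c5) ^ 74 = a5 ^ 74 = d1
byte 1: (04 ^ 65) ^ 6f = 61 ^ 6f = 0e
byte 2: (9b ^ 29) ^ 6b = b2 ^ 6b = d9
byte 3: (15 ^ ed) ^ 65 = f8 ^ 65 = 9d
byte 4: (42 ^ cd) ^ 6e = 8f ^ 6e = e1
byte 5: (7f ^ 8c) ^ 20 = f3 ^ 20 = d3
byte 6: (f1 ^ 5f) ^ 63 = ae ^ 63 = cd
byte 7: (d4 ^ 2b) ^ 6f = ff ^ 6f = 90
byte 8: (95 ^ 77) ^ 6e = e2 ^ 6e = 8c
byte 9: (5d ^ ae) ^ 66 = f3 ^ 66 = 95

d1 0e d9 9d e1 d3 cd 90 8c 95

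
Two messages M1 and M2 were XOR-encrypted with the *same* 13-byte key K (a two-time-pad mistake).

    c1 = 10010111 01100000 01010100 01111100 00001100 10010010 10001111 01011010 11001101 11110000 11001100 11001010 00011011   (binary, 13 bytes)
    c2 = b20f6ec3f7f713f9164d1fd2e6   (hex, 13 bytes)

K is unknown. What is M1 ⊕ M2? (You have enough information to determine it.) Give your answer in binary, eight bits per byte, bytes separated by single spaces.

00100101 01101111 00111010 10111111 11111011 01100101 10011100 10100011 11011011 10111101 11010011 00011000 11111101

c1 ⊕ c2 = (M1 ⊕ K) ⊕ (M2 ⊕ K) = M1 ⊕ M2 — the shared key cancels under XOR.
97 XOR b2 = 25
60 XOR 0f = 6f
54 XOR 6e = 3a
7c XOR c3 = bf
0c XOR f7 = fb
92 XOR f7 = 65
8f XOR 13 = 9c
5a XOR f9 = a3
cd XOR 16 = db
f0 XOR 4d = bd
cc XOR 1f = d3
ca XOR d2 = 18
1b XOR e6 = fd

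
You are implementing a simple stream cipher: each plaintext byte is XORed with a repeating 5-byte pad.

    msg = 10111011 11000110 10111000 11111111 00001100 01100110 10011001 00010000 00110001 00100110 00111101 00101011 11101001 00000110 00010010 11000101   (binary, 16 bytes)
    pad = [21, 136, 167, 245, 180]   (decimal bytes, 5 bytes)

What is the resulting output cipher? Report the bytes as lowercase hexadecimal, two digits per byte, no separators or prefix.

ae4e1f0ab87311b7c49228a34ef3a6d0

The 5-byte key repeats, so the effective keystream is 15 88 a7 f5 b4 15 88 a7 f5 b4 15 88 a7 f5 b4 15.
byte 0: 10111011 XOR 00010101 = 10101110
byte 1: 11000110 XOR 10001000 = 01001110
byte 2: 10111000 XOR 10100111 = 00011111
byte 3: 11111111 XOR 11110101 = 00001010
byte 4: 00001100 XOR 10110100 = 10111000
byte 5: 01100110 XOR 00010101 = 01110011
byte 6: 10011001 XOR 10001000 = 00010001
byte 7: 00010000 XOR 10100111 = 10110111
byte 8: 00110001 XOR 11110101 = 11000100
byte 9: 00100110 XOR 10110100 = 10010010
byte 10: 00111101 XOR 00010101 = 00101000
byte 11: 00101011 XOR 10001000 = 10100011
byte 12: 11101001 XOR 10100111 = 01001110
byte 13: 00000110 XOR 11110101 = 11110011
byte 14: 00010010 XOR 10110100 = 10100110
byte 15: 11000101 XOR 00010101 = 11010000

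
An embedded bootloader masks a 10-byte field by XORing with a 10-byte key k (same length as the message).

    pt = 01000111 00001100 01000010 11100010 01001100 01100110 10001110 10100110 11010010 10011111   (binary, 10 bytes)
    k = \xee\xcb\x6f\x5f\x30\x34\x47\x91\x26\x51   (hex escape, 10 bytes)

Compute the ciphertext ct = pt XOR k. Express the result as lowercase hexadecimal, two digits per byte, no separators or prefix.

XOR is its own inverse, so applying the key byte-wise gives the result directly.
47 ⊕ ee = a9
0c ⊕ cb = c7
42 ⊕ 6f = 2d
e2 ⊕ 5f = bd
4c ⊕ 30 = 7c
66 ⊕ 34 = 52
8e ⊕ 47 = c9
a6 ⊕ 91 = 37
d2 ⊕ 26 = f4
9f ⊕ 51 = ce

a9c72dbd7c52c937f4ce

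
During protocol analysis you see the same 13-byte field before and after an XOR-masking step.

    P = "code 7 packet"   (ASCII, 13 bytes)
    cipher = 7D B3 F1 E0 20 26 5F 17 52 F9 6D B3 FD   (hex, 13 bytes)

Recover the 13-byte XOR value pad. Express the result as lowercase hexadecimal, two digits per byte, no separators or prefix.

1edc958500117f67339a06d689

Since cipher = P ⊕ pad, XORing both sides with P gives pad = P ⊕ cipher.
63 xor 7d = 1e
6f xor b3 = dc
64 xor f1 = 95
65 xor e0 = 85
20 xor 20 = 00
37 xor 26 = 11
20 xor 5f = 7f
70 xor 17 = 67
61 xor 52 = 33
63 xor f9 = 9a
6b xor 6d = 06
65 xor b3 = d6
74 xor fd = 89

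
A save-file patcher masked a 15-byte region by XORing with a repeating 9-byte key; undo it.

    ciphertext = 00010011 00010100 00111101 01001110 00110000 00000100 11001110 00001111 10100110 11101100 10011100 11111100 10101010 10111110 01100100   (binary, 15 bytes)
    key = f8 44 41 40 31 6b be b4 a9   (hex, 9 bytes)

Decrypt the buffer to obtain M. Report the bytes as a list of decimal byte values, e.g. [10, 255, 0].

The 9-byte key repeats, so the effective keystream is f8 44 41 40 31 6b be b4 a9 f8 44 41 40 31 6b.
byte 0: 13 ⊕ f8 = eb
byte 1: 14 ⊕ 44 = 50
byte 2: 3d ⊕ 41 = 7c
byte 3: 4e ⊕ 40 = 0e
byte 4: 30 ⊕ 31 = 01
byte 5: 04 ⊕ 6b = 6f
byte 6: ce ⊕ be = 70
byte 7: 0f ⊕ b4 = bb
byte 8: a6 ⊕ a9 = 0f
byte 9: ec ⊕ f8 = 14
byte 10: 9c ⊕ 44 = d8
byte 11: fc ⊕ 41 = bd
byte 12: aa ⊕ 40 = ea
byte 13: be ⊕ 31 = 8f
byte 14: 64 ⊕ 6b = 0f

[235, 80, 124, 14, 1, 111, 112, 187, 15, 20, 216, 189, 234, 143, 15]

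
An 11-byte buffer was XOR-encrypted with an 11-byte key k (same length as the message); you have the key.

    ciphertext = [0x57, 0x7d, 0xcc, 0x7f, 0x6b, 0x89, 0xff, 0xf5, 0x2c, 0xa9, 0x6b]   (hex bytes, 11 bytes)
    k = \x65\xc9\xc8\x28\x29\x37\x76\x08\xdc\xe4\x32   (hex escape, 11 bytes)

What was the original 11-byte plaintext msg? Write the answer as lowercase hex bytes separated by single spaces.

XOR is its own inverse, so applying the key byte-wise gives the result directly.
 87 xor 101 =  50
125 xor 201 = 180
204 xor 200 =   4
127 xor  40 =  87
107 xor  41 =  66
137 xor  55 = 190
255 xor 118 = 137
245 xor   8 = 253
 44 xor 220 = 240
169 xor 228 =  77
107 xor  50 =  89

32 b4 04 57 42 be 89 fd f0 4d 59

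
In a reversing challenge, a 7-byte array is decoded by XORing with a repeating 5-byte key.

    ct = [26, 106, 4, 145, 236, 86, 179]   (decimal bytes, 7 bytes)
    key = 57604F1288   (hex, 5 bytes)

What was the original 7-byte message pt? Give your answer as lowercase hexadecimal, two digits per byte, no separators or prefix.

4d0a4b836401d3

The 5-byte key repeats, so the effective keystream is 57 60 4f 12 88 57 60.
byte 0: 1a ⊕ 57 = 4d
byte 1: 6a ⊕ 60 = 0a
byte 2: 04 ⊕ 4f = 4b
byte 3: 91 ⊕ 12 = 83
byte 4: ec ⊕ 88 = 64
byte 5: 56 ⊕ 57 = 01
byte 6: b3 ⊕ 60 = d3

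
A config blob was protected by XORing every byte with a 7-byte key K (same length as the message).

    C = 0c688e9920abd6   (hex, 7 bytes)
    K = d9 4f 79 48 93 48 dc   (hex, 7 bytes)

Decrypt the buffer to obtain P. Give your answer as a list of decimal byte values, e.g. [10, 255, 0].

[213, 39, 247, 209, 179, 227, 10]

XOR is its own inverse, so applying the key byte-wise gives the result directly.
0c xor d9 = d5
68 xor 4f = 27
8e xor 79 = f7
99 xor 48 = d1
20 xor 93 = b3
ab xor 48 = e3
d6 xor dc = 0a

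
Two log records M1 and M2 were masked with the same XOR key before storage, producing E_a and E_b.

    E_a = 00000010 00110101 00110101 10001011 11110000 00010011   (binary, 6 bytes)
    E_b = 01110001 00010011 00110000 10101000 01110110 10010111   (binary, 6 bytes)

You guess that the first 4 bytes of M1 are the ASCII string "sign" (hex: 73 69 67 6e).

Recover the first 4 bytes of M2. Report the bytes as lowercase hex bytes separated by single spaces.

First, E_a ⊕ E_b = (M1 ⊕ K) ⊕ (M2 ⊕ K) = M1 ⊕ M2, so the key drops out. Then M2 = (M1 ⊕ M2) ⊕ M1 over the first 4 bytes.
byte 0: (02 ⊕ 71) ⊕ 73 = 73 ⊕ 73 = 00
byte 1: (35 ⊕ 13) ⊕ 69 = 26 ⊕ 69 = 4f
byte 2: (35 ⊕ 30) ⊕ 67 = 05 ⊕ 67 = 62
byte 3: (8b ⊕ a8) ⊕ 6e = 23 ⊕ 6e = 4d

00 4f 62 4d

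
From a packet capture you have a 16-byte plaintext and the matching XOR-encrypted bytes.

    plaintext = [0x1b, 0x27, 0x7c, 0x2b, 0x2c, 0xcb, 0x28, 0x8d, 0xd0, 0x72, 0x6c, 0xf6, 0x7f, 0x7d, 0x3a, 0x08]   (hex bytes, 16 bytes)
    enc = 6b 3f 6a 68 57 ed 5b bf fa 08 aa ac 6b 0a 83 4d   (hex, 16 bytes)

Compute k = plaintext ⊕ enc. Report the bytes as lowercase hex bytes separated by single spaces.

Since enc = plaintext ⊕ k, XORing both sides with plaintext gives k = plaintext ⊕ enc.
00011011 ^ 01101011 = 01110000
00100111 ^ 00111111 = 00011000
01111100 ^ 01101010 = 00010110
00101011 ^ 01101000 = 01000011
00101100 ^ 01010111 = 01111011
11001011 ^ 11101101 = 00100110
00101000 ^ 01011011 = 01110011
10001101 ^ 10111111 = 00110010
11010000 ^ 11111010 = 00101010
01110010 ^ 00001000 = 01111010
01101100 ^ 10101010 = 11000110
11110110 ^ 10101100 = 01011010
01111111 ^ 01101011 = 00010100
01111101 ^ 00001010 = 01110111
00111010 ^ 10000011 = 10111001
00001000 ^ 01001101 = 01000101

70 18 16 43 7b 26 73 32 2a 7a c6 5a 14 77 b9 45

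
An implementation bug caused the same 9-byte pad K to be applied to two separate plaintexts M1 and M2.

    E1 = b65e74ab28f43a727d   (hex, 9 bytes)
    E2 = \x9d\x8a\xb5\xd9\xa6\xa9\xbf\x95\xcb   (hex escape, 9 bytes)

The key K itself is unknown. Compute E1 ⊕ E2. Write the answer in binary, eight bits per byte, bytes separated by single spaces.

E1 ⊕ E2 = (M1 ⊕ K) ⊕ (M2 ⊕ K) = M1 ⊕ M2 — the shared key cancels under XOR.
byte 0: b6 ⊕ 9d = 2b
byte 1: 5e ⊕ 8a = d4
byte 2: 74 ⊕ b5 = c1
byte 3: ab ⊕ d9 = 72
byte 4: 28 ⊕ a6 = 8e
byte 5: f4 ⊕ a9 = 5d
byte 6: 3a ⊕ bf = 85
byte 7: 72 ⊕ 95 = e7
byte 8: 7d ⊕ cb = b6

00101011 11010100 11000001 01110010 10001110 01011101 10000101 11100111 10110110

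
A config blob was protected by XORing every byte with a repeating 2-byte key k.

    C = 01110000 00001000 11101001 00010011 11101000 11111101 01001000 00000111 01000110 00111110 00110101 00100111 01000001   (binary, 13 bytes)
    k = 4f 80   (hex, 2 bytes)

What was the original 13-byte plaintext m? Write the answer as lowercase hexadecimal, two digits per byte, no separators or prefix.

The 2-byte key repeats, so the effective keystream is 4f 80 4f 80 4f 80 4f 80 4f 80 4f 80 4f.
byte 0: 70 xor 4f = 3f
byte 1: 08 xor 80 = 88
byte 2: e9 xor 4f = a6
byte 3: 13 xor 80 = 93
byte 4: e8 xor 4f = a7
byte 5: fd xor 80 = 7d
byte 6: 48 xor 4f = 07
byte 7: 07 xor 80 = 87
byte 8: 46 xor 4f = 09
byte 9: 3e xor 80 = be
byte 10: 35 xor 4f = 7a
byte 11: 27 xor 80 = a7
byte 12: 41 xor 4f = 0e

3f88a693a77d078709be7aa70e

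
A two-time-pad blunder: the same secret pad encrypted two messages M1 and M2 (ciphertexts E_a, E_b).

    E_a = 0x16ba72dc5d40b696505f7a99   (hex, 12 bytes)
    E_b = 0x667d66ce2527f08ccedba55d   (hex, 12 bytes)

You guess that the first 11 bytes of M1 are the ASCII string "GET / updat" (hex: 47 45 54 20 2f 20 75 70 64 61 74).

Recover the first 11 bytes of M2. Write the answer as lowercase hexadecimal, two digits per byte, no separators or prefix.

378240325747336afae5ab

First, E_a ⊕ E_b = (M1 ⊕ K) ⊕ (M2 ⊕ K) = M1 ⊕ M2, so the key drops out. Then M2 = (M1 ⊕ M2) ⊕ M1 over the first 11 bytes.
byte 0: (16 ⊕ 66) ⊕ 47 = 70 ⊕ 47 = 37
byte 1: (ba ⊕ 7d) ⊕ 45 = c7 ⊕ 45 = 82
byte 2: (72 ⊕ 66) ⊕ 54 = 14 ⊕ 54 = 40
byte 3: (dc ⊕ ce) ⊕ 20 = 12 ⊕ 20 = 32
byte 4: (5d ⊕ 25) ⊕ 2f = 78 ⊕ 2f = 57
byte 5: (40 ⊕ 27) ⊕ 20 = 67 ⊕ 20 = 47
byte 6: (b6 ⊕ f0) ⊕ 75 = 46 ⊕ 75 = 33
byte 7: (96 ⊕ 8c) ⊕ 70 = 1a ⊕ 70 = 6a
byte 8: (50 ⊕ ce) ⊕ 64 = 9e ⊕ 64 = fa
byte 9: (5f ⊕ db) ⊕ 61 = 84 ⊕ 61 = e5
byte 10: (7a ⊕ a5) ⊕ 74 = df ⊕ 74 = ab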